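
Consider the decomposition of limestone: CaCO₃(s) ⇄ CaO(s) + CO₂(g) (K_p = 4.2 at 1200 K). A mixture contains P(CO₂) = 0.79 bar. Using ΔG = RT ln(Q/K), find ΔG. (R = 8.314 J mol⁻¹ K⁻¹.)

ΔG = -16.7 kJ/mol

(CaCO₃, CaO are pure solids — omitted from Q_p.)
Q_p = P(CO₂) = 0.790
ΔG = RT ln(Q_p/K_p) = (8.314 J mol⁻¹ K⁻¹)(1200 K) × ln(0.790/4.2)
   = (9.977 kJ/mol)(-1.671) = -16.7 kJ/mol
ΔG < 0, so the forward reaction is spontaneous (proceeds forward).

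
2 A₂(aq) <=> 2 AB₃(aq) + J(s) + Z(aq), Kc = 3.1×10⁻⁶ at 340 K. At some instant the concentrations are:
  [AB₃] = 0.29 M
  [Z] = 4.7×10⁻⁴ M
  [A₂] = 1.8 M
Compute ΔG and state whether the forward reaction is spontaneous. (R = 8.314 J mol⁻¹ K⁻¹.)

(J is a pure solid — omitted from Qc.)
Qc = [AB₃]²·[Z] / [A₂]² = (0.29)²·(4.7×10⁻⁴) / (1.8)² = 1.22×10⁻⁵
ΔG = RT ln(Qc/Kc) = (8.314 J mol⁻¹ K⁻¹)(340 K) × ln(1.22×10⁻⁵/3.1×10⁻⁶)
   = (2.827 kJ/mol)(1.370) = 3.87 kJ/mol
ΔG > 0, so the forward reaction is non-spontaneous (proceeds in reverse).

ΔG = 3.87 kJ/mol; the forward reaction is non-spontaneous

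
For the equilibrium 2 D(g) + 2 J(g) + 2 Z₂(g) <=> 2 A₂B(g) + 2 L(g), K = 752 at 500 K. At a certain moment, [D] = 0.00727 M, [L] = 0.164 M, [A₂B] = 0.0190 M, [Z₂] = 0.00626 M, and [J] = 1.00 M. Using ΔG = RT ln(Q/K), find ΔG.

ΔG = 7.61 kJ/mol

Q = [A₂B]²·[L]² / ([D]²·[J]²·[Z₂]²) = (0.0190)²·(0.164)² / ((0.00727)²·(1.00)²·(0.00626)²) = 4690
ΔG = RT ln(Q/K) = (8.314 J mol⁻¹ K⁻¹)(500 K) × ln(4690/752)
   = (4.157 kJ/mol)(1.830) = 7.61 kJ/mol
ΔG > 0, so the forward reaction is non-spontaneous (proceeds in reverse).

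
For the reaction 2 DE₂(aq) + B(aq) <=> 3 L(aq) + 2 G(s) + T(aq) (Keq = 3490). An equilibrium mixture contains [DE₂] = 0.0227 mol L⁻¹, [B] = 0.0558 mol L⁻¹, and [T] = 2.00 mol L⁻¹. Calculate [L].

[L] = 0.369 mol L⁻¹

(G is a pure solid — omitted from Keq.)
At equilibrium, Keq = [L]³·[T] / ([DE₂]²·[B]) = 3490.
([L])³·(2.00) / ((0.0227)²·(0.0558)) = 3490
[L]³ = 0.0502 ⇒ [L] = 0.369 mol L⁻¹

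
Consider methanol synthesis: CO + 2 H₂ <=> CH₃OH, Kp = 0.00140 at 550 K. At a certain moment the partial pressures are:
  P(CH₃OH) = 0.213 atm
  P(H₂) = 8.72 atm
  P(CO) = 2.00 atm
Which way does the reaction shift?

neither direction; the system is at equilibrium

Qp = P(CH₃OH) / (P(CO)·P(H₂)²) = (0.213) / ((2.00)·(8.72)²) = 0.00140
Qp = 0.00140 = Kp, so the system is already at equilibrium.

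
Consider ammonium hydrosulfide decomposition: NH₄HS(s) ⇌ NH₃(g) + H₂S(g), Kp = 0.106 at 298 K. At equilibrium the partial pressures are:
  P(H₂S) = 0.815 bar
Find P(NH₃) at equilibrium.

P(NH₃) = 0.130 bar

(NH₄HS is a pure solid — omitted from Kp.)
At equilibrium, Kp = P(NH₃)·P(H₂S) = 0.106.
(P(NH₃))·(0.815) = 0.106
P(NH₃) = 0.130 bar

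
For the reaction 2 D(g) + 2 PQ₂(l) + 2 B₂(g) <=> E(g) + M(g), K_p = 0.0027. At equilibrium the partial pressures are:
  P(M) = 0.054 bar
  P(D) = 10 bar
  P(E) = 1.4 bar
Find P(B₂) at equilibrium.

(PQ₂ is a pure liquid — omitted from K_p.)
At equilibrium, K_p = P(E)·P(M) / (P(D)²·P(B₂)²) = 0.0027.
(1.4)·(0.054) / ((10)²·(P(B₂))²) = 0.0027
P(B₂)² = 0.280 ⇒ P(B₂) = 0.53 bar

P(B₂) = 0.53 bar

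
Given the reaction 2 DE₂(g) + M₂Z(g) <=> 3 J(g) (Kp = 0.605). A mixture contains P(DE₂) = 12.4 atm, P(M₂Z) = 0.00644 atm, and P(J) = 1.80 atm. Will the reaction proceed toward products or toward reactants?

in the reverse direction

Qp = P(J)³ / (P(DE₂)²·P(M₂Z)) = (1.80)³ / ((12.4)²·(0.00644)) = 5.89
Qp = 5.89 > Kp = 0.605, so the reverse reaction proceeds.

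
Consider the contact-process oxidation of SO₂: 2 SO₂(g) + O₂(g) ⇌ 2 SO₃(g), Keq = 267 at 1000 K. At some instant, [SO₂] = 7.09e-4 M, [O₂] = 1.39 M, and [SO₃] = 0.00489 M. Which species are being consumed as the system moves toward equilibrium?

SO₂, O₂ (reactants)

Q = [SO₃]² / ([SO₂]²·[O₂]) = (0.00489)² / ((7.09e-4)²·(1.39)) = 34.2
Q = 34.2 < Keq = 267: net forward reaction.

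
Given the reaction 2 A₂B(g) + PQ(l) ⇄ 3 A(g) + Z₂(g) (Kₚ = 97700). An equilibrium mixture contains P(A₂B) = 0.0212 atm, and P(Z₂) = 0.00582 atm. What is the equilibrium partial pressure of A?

P(A) = 19.6 atm

(PQ is a pure liquid — omitted from Kₚ.)
At equilibrium, Kₚ = P(A)³·P(Z₂) / P(A₂B)² = 97700.
(P(A))³·(0.00582) / (0.0212)² = 97700
P(A)³ = 7540 ⇒ P(A) = 19.6 atm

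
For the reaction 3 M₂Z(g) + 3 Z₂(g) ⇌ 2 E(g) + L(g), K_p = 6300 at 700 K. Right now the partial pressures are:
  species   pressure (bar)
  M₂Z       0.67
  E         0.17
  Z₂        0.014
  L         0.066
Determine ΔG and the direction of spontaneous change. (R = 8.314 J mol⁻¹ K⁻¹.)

Q_p = P(E)²·P(L) / (P(M₂Z)³·P(Z₂)³) = (0.17)²·(0.066) / ((0.67)³·(0.014)³) = 2310
ΔG = RT ln(Q_p/K_p) = (8.314 J mol⁻¹ K⁻¹)(700 K) × ln(2310/6300)
   = (5.820 kJ/mol)(-1.003) = -5.84 kJ/mol
ΔG < 0, so the forward reaction is spontaneous (proceeds forward).

ΔG = -5.84 kJ/mol; the forward reaction is spontaneous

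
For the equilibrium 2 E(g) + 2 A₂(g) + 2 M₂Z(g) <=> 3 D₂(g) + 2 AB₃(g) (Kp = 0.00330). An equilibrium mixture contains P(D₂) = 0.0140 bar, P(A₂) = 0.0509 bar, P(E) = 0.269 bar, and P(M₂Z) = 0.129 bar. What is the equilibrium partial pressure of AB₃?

At equilibrium, Kp = P(D₂)³·P(AB₃)² / (P(E)²·P(A₂)²·P(M₂Z)²) = 0.00330.
(0.0140)³·(P(AB₃))² / ((0.269)²·(0.0509)²·(0.129)²) = 0.00330
P(AB₃)² = 0.00375 ⇒ P(AB₃) = 0.0613 bar

P(AB₃) = 0.0613 bar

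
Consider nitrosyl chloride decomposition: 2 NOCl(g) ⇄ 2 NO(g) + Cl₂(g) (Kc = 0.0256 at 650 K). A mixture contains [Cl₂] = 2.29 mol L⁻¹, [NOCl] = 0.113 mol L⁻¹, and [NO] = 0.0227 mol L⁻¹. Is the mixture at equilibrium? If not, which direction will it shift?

no; Q > K, reaction proceeds in reverse

Qc = [NO]²·[Cl₂] / [NOCl]² = (0.0227)²·(2.29) / (0.113)² = 0.0924
Qc = 0.0924 > Kc = 0.0256: net reverse reaction.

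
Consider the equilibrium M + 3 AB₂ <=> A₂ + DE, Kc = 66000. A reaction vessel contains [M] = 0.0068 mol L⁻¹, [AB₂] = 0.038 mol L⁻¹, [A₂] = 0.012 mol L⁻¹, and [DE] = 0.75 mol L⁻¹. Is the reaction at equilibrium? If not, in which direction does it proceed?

to the right

Qc = [A₂]·[DE] / ([M]·[AB₂]³) = (0.012)·(0.75) / ((0.0068)·(0.038)³) = 24000
Qc = 24000 < Kc = 66000, so the forward reaction proceeds.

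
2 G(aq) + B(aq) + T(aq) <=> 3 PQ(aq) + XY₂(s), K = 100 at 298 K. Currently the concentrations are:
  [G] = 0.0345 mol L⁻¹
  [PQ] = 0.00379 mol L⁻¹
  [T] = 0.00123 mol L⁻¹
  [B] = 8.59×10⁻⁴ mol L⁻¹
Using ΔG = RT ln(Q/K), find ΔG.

(XY₂ is a pure solid — omitted from Q.)
Q = [PQ]³ / ([G]²·[B]·[T]) = (0.00379)³ / ((0.0345)²·(8.59×10⁻⁴)·(0.00123)) = 43.3
ΔG = RT ln(Q/K) = (8.314 J mol⁻¹ K⁻¹)(298 K) × ln(43.3/100)
   = (2.478 kJ/mol)(-0.8370) = -2.07 kJ/mol
ΔG < 0, so the forward reaction is spontaneous (proceeds forward).

ΔG = -2.07 kJ/mol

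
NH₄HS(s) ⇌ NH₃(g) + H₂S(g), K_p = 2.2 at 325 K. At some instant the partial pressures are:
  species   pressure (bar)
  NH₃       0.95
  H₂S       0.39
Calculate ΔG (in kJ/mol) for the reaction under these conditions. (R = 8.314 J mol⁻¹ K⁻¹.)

ΔG = -4.81 kJ/mol

(NH₄HS is a pure solid — omitted from Q_p.)
Q_p = P(NH₃)·P(H₂S) = (0.95)·(0.39) = 0.371
ΔG = RT ln(Q_p/K_p) = (8.314 J mol⁻¹ K⁻¹)(325 K) × ln(0.371/2.2)
   = (2.702 kJ/mol)(-1.780) = -4.81 kJ/mol
ΔG < 0, so the forward reaction is spontaneous (proceeds forward).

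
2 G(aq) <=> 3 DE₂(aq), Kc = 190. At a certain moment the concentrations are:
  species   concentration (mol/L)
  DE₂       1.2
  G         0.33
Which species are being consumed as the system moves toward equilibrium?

Qc = [DE₂]³ / [G]² = (1.2)³ / (0.33)² = 16
Qc = 16 < Kc = 190: net forward reaction.

G (reactants)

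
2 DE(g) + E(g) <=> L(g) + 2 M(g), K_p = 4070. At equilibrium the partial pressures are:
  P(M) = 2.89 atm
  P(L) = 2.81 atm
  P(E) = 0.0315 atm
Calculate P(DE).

At equilibrium, K_p = P(L)·P(M)² / (P(DE)²·P(E)) = 4070.
(2.81)·(2.89)² / ((P(DE))²·(0.0315)) = 4070
P(DE)² = 0.183 ⇒ P(DE) = 0.428 atm

P(DE) = 0.428 atm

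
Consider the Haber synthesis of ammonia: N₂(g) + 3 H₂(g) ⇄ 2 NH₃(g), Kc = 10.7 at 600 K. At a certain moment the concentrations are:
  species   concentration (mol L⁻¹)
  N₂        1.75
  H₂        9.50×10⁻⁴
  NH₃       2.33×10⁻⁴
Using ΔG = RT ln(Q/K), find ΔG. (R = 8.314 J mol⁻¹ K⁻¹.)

Qc = [NH₃]² / ([N₂]·[H₂]³) = (2.33×10⁻⁴)² / ((1.75)·(9.50×10⁻⁴)³) = 36.2
ΔG = RT ln(Qc/Kc) = (8.314 J mol⁻¹ K⁻¹)(600 K) × ln(36.2/10.7)
   = (4.988 kJ/mol)(1.219) = 6.08 kJ/mol
ΔG > 0, so the forward reaction is non-spontaneous (proceeds in reverse).

ΔG = 6.08 kJ/mol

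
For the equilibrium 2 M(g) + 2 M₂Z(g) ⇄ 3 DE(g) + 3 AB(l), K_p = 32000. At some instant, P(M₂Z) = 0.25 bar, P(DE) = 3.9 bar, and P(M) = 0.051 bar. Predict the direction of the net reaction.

(AB is a pure liquid — omitted from Q_p.)
Q_p = P(DE)³ / (P(M)²·P(M₂Z)²) = (3.9)³ / ((0.051)²·(0.25)²) = 3.6e5
Q_p = 3.6e5 > K_p = 32000, so the reverse reaction proceeds.

to the left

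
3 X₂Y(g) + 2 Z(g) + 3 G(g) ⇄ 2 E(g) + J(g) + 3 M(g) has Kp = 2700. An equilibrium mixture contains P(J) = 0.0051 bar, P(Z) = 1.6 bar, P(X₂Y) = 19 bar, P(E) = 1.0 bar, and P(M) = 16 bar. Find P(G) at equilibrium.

At equilibrium, Kp = P(E)²·P(J)·P(M)³ / (P(X₂Y)³·P(Z)²·P(G)³) = 2700.
(1.0)²·(0.0051)·(16)³ / ((19)³·(1.6)²·(P(G))³) = 2700
P(G)³ = 4.41e-7 ⇒ P(G) = 0.0076 bar

P(G) = 0.0076 bar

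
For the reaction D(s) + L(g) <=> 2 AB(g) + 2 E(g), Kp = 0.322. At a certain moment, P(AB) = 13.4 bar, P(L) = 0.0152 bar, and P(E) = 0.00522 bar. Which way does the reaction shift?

(D is a pure solid — omitted from Qp.)
Qp = P(AB)²·P(E)² / P(L) = (13.4)²·(0.00522)² / (0.0152) = 0.322
Qp = 0.322 = Kp, so the system is already at equilibrium.

no net change (already at equilibrium)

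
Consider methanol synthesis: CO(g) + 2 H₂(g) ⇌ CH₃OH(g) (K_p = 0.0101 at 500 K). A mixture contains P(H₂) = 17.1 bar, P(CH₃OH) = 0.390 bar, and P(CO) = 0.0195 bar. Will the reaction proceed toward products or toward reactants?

Q_p = P(CH₃OH) / (P(CO)·P(H₂)²) = (0.390) / ((0.0195)·(17.1)²) = 0.0684
Q_p = 0.0684 > K_p = 0.0101, so the reverse reaction proceeds.

toward reactants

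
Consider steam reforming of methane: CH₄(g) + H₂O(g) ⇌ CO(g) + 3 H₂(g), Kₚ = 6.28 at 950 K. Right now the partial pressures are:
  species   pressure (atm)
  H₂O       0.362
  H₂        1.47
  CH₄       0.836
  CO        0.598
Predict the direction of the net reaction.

at equilibrium

Qₚ = P(CO)·P(H₂)³ / (P(CH₄)·P(H₂O)) = (0.598)·(1.47)³ / ((0.836)·(0.362)) = 6.28
Qₚ = 6.28 = Kₚ, so the system is already at equilibrium.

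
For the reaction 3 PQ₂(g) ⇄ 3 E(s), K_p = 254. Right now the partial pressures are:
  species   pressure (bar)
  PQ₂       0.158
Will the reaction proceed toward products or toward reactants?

(E is a pure solid — omitted from Q_p.)
Q_p = 1 / P(PQ₂)³ = 1 / (0.158)³ = 254
Q_p = 254 = K_p, so the system is already at equilibrium.

neither direction; the system is at equilibrium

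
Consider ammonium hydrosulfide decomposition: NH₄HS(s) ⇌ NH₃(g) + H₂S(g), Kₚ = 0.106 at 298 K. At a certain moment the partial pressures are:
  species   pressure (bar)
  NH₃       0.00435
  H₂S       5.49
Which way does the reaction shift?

forward (toward products)

(NH₄HS is a pure solid — omitted from Qₚ.)
Qₚ = P(NH₃)·P(H₂S) = (0.00435)·(5.49) = 0.0239
Qₚ = 0.0239 < Kₚ = 0.106, so the forward reaction proceeds.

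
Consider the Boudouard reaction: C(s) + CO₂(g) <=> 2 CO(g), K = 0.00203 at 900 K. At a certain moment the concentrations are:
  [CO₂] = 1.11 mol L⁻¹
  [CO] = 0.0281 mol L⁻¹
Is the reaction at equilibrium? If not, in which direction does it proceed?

forward (toward products)

(C is a pure solid — omitted from Q.)
Q = [CO]² / [CO₂] = (0.0281)² / (1.11) = 7.11e-4
Q = 7.11e-4 < K = 0.00203, so the forward reaction proceeds.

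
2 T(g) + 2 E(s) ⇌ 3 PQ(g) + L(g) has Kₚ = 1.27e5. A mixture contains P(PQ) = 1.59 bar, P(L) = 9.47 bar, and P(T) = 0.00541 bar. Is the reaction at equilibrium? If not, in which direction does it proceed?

(E is a pure solid — omitted from Qₚ.)
Qₚ = P(PQ)³·P(L) / P(T)² = (1.59)³·(9.47) / (0.00541)² = 1.30e6
Qₚ = 1.30e6 > Kₚ = 1.27e5, so the reverse reaction proceeds.

reverse (toward reactants)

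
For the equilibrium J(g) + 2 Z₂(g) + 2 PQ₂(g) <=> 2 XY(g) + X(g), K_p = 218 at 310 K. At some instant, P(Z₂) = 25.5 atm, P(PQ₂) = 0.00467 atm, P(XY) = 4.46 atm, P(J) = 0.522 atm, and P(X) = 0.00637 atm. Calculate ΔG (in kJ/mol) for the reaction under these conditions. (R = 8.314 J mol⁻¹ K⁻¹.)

ΔG = -6.56 kJ/mol

Q_p = P(XY)²·P(X) / (P(J)·P(Z₂)²·P(PQ₂)²) = (4.46)²·(0.00637) / ((0.522)·(25.5)²·(0.00467)²) = 17.1
ΔG = RT ln(Q_p/K_p) = (8.314 J mol⁻¹ K⁻¹)(310 K) × ln(17.1/218)
   = (2.577 kJ/mol)(-2.545) = -6.56 kJ/mol
ΔG < 0, so the forward reaction is spontaneous (proceeds forward).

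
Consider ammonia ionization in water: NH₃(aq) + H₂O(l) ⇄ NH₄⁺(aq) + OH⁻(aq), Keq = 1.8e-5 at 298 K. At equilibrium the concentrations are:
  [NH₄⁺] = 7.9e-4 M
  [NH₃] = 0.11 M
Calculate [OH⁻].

(H₂O is a pure liquid — omitted from Keq.)
At equilibrium, Keq = [NH₄⁺]·[OH⁻] / [NH₃] = 1.8e-5.
(7.9e-4)·([OH⁻]) / (0.11) = 1.8e-5
[OH⁻] = 0.00251 = 0.0025 M

[OH⁻] = 0.0025 M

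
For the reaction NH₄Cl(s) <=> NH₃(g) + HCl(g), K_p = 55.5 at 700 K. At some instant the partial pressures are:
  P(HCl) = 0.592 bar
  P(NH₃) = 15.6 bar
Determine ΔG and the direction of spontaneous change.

(NH₄Cl is a pure solid — omitted from Q_p.)
Q_p = P(NH₃)·P(HCl) = (15.6)·(0.592) = 9.24
ΔG = RT ln(Q_p/K_p) = (8.314 J mol⁻¹ K⁻¹)(700 K) × ln(9.24/55.5)
   = (5.820 kJ/mol)(-1.793) = -10.4 kJ/mol
ΔG < 0, so the forward reaction is spontaneous (proceeds forward).

ΔG = -10.4 kJ/mol; the forward reaction is spontaneous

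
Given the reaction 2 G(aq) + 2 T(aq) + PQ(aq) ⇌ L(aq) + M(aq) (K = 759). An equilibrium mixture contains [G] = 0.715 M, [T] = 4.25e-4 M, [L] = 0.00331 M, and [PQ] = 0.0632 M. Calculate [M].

[M] = 0.00134 M

At equilibrium, K = [L]·[M] / ([G]²·[T]²·[PQ]) = 759.
(0.00331)·([M]) / ((0.715)²·(4.25e-4)²·(0.0632)) = 759
[M] = 0.00134 M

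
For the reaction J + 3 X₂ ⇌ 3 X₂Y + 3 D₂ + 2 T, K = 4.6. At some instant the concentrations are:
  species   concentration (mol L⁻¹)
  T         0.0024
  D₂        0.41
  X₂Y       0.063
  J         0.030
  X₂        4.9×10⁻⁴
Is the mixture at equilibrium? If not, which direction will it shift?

no; Q > K, reaction proceeds in reverse

Q = [X₂Y]³·[D₂]³·[T]² / ([J]·[X₂]³) = (0.063)³·(0.41)³·(0.0024)² / ((0.030)·(4.9×10⁻⁴)³) = 28
Q = 28 > K = 4.6: net reverse reaction.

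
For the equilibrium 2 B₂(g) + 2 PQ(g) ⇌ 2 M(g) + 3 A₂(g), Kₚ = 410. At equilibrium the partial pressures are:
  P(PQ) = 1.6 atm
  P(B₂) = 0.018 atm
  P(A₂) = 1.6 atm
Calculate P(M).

P(M) = 0.29 atm

At equilibrium, Kₚ = P(M)²·P(A₂)³ / (P(B₂)²·P(PQ)²) = 410.
(P(M))²·(1.6)³ / ((0.018)²·(1.6)²) = 410
P(M)² = 0.0830 ⇒ P(M) = 0.29 atm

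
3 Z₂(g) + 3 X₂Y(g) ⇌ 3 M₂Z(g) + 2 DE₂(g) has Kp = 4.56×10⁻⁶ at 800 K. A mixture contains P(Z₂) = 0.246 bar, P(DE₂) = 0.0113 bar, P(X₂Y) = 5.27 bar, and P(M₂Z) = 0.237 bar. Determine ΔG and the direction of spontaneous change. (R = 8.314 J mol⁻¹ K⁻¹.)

Qp = P(M₂Z)³·P(DE₂)² / (P(Z₂)³·P(X₂Y)³) = (0.237)³·(0.0113)² / ((0.246)³·(5.27)³) = 7.80×10⁻⁷
ΔG = RT ln(Qp/Kp) = (8.314 J mol⁻¹ K⁻¹)(800 K) × ln(7.80×10⁻⁷/4.56×10⁻⁶)
   = (6.651 kJ/mol)(-1.766) = -11.7 kJ/mol
ΔG < 0, so the forward reaction is spontaneous (proceeds forward).

ΔG = -11.7 kJ/mol; the forward reaction is spontaneous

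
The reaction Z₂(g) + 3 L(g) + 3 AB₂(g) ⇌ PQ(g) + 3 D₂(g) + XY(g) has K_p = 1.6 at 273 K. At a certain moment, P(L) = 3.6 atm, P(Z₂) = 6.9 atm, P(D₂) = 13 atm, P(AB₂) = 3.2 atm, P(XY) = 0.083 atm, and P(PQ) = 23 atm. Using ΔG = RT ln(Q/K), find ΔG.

ΔG = -3.16 kJ/mol

Q_p = P(PQ)·P(D₂)³·P(XY) / (P(Z₂)·P(L)³·P(AB₂)³) = (23)·(13)³·(0.083) / ((6.9)·(3.6)³·(3.2)³) = 0.398
ΔG = RT ln(Q_p/K_p) = (8.314 J mol⁻¹ K⁻¹)(273 K) × ln(0.398/1.6)
   = (2.270 kJ/mol)(-1.391) = -3.16 kJ/mol
ΔG < 0, so the forward reaction is spontaneous (proceeds forward).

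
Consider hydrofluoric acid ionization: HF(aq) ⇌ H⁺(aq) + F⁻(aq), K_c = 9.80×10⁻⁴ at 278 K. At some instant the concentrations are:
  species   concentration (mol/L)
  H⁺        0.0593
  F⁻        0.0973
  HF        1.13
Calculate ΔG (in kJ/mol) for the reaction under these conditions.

ΔG = 3.82 kJ/mol

Q_c = [H⁺]·[F⁻] / [HF] = (0.0593)·(0.0973) / (1.13) = 0.00511
ΔG = RT ln(Q_c/K_c) = (8.314 J mol⁻¹ K⁻¹)(278 K) × ln(0.00511/9.80×10⁻⁴)
   = (2.311 kJ/mol)(1.651) = 3.82 kJ/mol
ΔG > 0, so the forward reaction is non-spontaneous (proceeds in reverse).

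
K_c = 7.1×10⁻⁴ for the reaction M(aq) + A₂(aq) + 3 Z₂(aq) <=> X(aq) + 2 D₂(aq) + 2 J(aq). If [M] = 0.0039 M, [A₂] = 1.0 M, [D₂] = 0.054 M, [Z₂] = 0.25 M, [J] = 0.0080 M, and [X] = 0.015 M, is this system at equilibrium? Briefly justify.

no; Q < K, reaction proceeds forward

Q_c = [X]·[D₂]²·[J]² / ([M]·[A₂]·[Z₂]³) = (0.015)·(0.054)²·(0.0080)² / ((0.0039)·(1.0)·(0.25)³) = 4.6×10⁻⁵
Q_c = 4.6×10⁻⁵ < K_c = 7.1×10⁻⁴: net forward reaction.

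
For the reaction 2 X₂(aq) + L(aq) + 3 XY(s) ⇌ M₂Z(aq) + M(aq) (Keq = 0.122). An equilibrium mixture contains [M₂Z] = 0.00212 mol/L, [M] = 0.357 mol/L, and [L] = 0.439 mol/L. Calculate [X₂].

[X₂] = 0.119 mol/L

(XY is a pure solid — omitted from Keq.)
At equilibrium, Keq = [M₂Z]·[M] / ([X₂]²·[L]) = 0.122.
(0.00212)·(0.357) / (([X₂])²·(0.439)) = 0.122
[X₂]² = 0.0141 ⇒ [X₂] = 0.119 mol/L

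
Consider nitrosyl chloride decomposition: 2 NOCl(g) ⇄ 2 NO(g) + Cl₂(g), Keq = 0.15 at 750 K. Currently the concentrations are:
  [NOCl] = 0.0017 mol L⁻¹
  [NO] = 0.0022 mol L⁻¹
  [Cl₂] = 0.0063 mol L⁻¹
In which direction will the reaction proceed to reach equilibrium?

forward (toward products)

Q = [NO]²·[Cl₂] / [NOCl]² = (0.0022)²·(0.0063) / (0.0017)² = 0.011
Q = 0.011 < Keq = 0.15, so the forward reaction proceeds.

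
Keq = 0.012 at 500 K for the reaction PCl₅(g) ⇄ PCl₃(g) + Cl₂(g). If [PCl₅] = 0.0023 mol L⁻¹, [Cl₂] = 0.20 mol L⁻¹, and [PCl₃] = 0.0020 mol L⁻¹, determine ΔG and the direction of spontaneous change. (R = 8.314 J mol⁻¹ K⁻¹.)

Q = [PCl₃]·[Cl₂] / [PCl₅] = (0.0020)·(0.20) / (0.0023) = 0.174
ΔG = RT ln(Q/Keq) = (8.314 J mol⁻¹ K⁻¹)(500 K) × ln(0.174/0.012)
   = (4.157 kJ/mol)(2.674) = 11.1 kJ/mol
ΔG > 0, so the forward reaction is non-spontaneous (proceeds in reverse).

ΔG = 11.1 kJ/mol; the forward reaction is non-spontaneous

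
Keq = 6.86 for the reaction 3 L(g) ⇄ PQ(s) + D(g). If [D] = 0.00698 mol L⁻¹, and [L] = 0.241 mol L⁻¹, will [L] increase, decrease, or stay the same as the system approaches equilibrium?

decrease

(PQ is a pure solid — omitted from Q.)
Q = [D] / [L]³ = (0.00698) / (0.241)³ = 0.499
Q = 0.499 < Keq = 6.86: net forward reaction.
L is a reactant, so it decreases.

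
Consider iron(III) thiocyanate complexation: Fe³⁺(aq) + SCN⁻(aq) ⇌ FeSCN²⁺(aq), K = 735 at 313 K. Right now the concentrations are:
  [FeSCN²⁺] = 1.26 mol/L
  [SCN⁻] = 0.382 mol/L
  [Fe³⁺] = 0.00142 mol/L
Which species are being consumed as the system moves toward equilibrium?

Q = [FeSCN²⁺] / ([Fe³⁺]·[SCN⁻]) = (1.26) / ((0.00142)·(0.382)) = 2320
Q = 2320 > K = 735: net reverse reaction.

FeSCN²⁺ (products)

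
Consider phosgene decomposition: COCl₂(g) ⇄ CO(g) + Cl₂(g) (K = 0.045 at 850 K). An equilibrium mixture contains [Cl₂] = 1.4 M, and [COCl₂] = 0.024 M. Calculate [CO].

[CO] = 7.7e-4 M

At equilibrium, K = [CO]·[Cl₂] / [COCl₂] = 0.045.
([CO])·(1.4) / (0.024) = 0.045
[CO] = 7.71e-4 = 7.7e-4 M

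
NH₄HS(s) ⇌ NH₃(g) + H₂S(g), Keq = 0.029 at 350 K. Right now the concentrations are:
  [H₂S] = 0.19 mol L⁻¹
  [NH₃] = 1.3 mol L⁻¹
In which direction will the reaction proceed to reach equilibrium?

(NH₄HS is a pure solid — omitted from Q.)
Q = [NH₃]·[H₂S] = (1.3)·(0.19) = 0.25
Q = 0.25 > Keq = 0.029, so the reverse reaction proceeds.

to the left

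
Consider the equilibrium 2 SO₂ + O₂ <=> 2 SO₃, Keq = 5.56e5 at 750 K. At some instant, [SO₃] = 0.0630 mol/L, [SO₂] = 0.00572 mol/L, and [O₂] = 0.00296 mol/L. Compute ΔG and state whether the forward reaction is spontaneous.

ΔG = -16.3 kJ/mol; the forward reaction is spontaneous

Q = [SO₃]² / ([SO₂]²·[O₂]) = (0.0630)² / ((0.00572)²·(0.00296)) = 41000
ΔG = RT ln(Q/Keq) = (8.314 J mol⁻¹ K⁻¹)(750 K) × ln(41000/5.56e5)
   = (6.236 kJ/mol)(-2.607) = -16.3 kJ/mol
ΔG < 0, so the forward reaction is spontaneous (proceeds forward).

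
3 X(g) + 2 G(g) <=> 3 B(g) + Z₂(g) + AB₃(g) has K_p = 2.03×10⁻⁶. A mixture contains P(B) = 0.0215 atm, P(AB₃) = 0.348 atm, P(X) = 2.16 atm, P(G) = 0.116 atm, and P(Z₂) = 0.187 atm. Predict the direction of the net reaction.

Q_p = P(B)³·P(Z₂)·P(AB₃) / (P(X)³·P(G)²) = (0.0215)³·(0.187)·(0.348) / ((2.16)³·(0.116)²) = 4.77×10⁻⁶
Q_p = 4.77×10⁻⁶ > K_p = 2.03×10⁻⁶, so the reverse reaction proceeds.

reverse (toward reactants)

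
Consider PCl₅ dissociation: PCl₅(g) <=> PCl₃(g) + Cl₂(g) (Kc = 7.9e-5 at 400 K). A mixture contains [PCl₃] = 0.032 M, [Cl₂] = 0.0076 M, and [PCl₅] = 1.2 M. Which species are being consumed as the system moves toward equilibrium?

Qc = [PCl₃]·[Cl₂] / [PCl₅] = (0.032)·(0.0076) / (1.2) = 2.0e-4
Qc = 2.0e-4 > Kc = 7.9e-5: net reverse reaction.

PCl₃, Cl₂ (products)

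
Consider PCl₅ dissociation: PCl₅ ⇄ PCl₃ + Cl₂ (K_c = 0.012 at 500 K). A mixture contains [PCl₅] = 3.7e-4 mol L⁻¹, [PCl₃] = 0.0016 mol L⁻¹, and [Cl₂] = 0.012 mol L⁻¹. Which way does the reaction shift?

Q_c = [PCl₃]·[Cl₂] / [PCl₅] = (0.0016)·(0.012) / (3.7e-4) = 0.052
Q_c = 0.052 > K_c = 0.012, so the reverse reaction proceeds.

to the left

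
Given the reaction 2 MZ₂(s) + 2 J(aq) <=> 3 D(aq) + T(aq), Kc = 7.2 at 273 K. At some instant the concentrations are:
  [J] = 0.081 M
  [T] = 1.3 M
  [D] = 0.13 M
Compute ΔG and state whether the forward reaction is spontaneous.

(MZ₂ is a pure solid — omitted from Qc.)
Qc = [D]³·[T] / [J]² = (0.13)³·(1.3) / (0.081)² = 0.435
ΔG = RT ln(Qc/Kc) = (8.314 J mol⁻¹ K⁻¹)(273 K) × ln(0.435/7.2)
   = (2.270 kJ/mol)(-2.806) = -6.37 kJ/mol
ΔG < 0, so the forward reaction is spontaneous (proceeds forward).

ΔG = -6.37 kJ/mol; the forward reaction is spontaneous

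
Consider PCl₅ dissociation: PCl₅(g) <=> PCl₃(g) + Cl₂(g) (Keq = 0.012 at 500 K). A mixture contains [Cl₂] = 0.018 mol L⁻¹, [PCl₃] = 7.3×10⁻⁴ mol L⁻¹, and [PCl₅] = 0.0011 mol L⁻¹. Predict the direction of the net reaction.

no net change (already at equilibrium)

Q = [PCl₃]·[Cl₂] / [PCl₅] = (7.3×10⁻⁴)·(0.018) / (0.0011) = 0.012
Q = 0.012 = Keq, so the system is already at equilibrium.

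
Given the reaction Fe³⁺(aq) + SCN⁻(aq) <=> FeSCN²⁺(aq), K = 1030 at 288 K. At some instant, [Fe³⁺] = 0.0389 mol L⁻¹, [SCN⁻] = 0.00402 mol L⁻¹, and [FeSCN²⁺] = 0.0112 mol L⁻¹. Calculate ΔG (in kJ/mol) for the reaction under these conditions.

Q = [FeSCN²⁺] / ([Fe³⁺]·[SCN⁻]) = (0.0112) / ((0.0389)·(0.00402)) = 71.6
ΔG = RT ln(Q/K) = (8.314 J mol⁻¹ K⁻¹)(288 K) × ln(71.6/1030)
   = (2.394 kJ/mol)(-2.666) = -6.38 kJ/mol
ΔG < 0, so the forward reaction is spontaneous (proceeds forward).

ΔG = -6.38 kJ/mol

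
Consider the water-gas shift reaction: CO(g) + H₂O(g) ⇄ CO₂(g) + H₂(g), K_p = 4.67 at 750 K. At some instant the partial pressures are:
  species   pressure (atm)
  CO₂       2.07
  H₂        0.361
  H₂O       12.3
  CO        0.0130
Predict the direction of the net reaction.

at equilibrium

Q_p = P(CO₂)·P(H₂) / (P(CO)·P(H₂O)) = (2.07)·(0.361) / ((0.0130)·(12.3)) = 4.67
Q_p = 4.67 = K_p, so the system is already at equilibrium.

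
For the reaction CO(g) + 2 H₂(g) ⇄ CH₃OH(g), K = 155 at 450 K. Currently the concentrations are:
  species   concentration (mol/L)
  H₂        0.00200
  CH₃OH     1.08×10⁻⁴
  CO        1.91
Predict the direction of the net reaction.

Q = [CH₃OH] / ([CO]·[H₂]²) = (1.08×10⁻⁴) / ((1.91)·(0.00200)²) = 14.1
Q = 14.1 < K = 155, so the forward reaction proceeds.

forward (toward products)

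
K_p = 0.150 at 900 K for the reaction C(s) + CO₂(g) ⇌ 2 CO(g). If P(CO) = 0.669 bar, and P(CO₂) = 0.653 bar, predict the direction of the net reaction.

(C is a pure solid — omitted from Q_p.)
Q_p = P(CO)² / P(CO₂) = (0.669)² / (0.653) = 0.685
Q_p = 0.685 > K_p = 0.150, so the reverse reaction proceeds.

toward reactants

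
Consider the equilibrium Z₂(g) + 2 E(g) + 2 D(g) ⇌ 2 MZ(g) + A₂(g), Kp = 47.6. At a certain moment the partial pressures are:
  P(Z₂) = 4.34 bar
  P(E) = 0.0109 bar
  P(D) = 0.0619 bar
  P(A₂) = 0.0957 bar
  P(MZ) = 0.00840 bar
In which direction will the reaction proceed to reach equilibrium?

Qp = P(MZ)²·P(A₂) / (P(Z₂)·P(E)²·P(D)²) = (0.00840)²·(0.0957) / ((4.34)·(0.0109)²·(0.0619)²) = 3.42
Qp = 3.42 < Kp = 47.6, so the forward reaction proceeds.

forward (toward products)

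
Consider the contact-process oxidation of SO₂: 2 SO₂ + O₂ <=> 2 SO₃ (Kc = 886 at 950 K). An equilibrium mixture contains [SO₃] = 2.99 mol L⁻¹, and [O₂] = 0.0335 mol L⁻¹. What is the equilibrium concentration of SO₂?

At equilibrium, Kc = [SO₃]² / ([SO₂]²·[O₂]) = 886.
(2.99)² / (([SO₂])²·(0.0335)) = 886
[SO₂]² = 0.301 ⇒ [SO₂] = 0.549 mol L⁻¹

[SO₂] = 0.549 mol L⁻¹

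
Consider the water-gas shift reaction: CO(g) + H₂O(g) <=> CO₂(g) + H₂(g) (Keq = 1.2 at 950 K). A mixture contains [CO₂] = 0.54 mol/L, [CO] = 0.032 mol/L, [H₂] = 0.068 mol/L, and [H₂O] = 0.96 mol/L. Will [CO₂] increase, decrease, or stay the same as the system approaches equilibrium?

Q = [CO₂]·[H₂] / ([CO]·[H₂O]) = (0.54)·(0.068) / ((0.032)·(0.96)) = 1.2
Q = 1.2 = Keq; the system is at equilibrium.

stay the same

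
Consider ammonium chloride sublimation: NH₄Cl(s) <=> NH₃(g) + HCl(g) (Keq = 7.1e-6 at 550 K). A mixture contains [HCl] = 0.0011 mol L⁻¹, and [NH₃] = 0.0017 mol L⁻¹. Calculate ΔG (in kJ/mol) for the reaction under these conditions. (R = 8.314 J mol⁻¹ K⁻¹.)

ΔG = -6.10 kJ/mol

(NH₄Cl is a pure solid — omitted from Q.)
Q = [NH₃]·[HCl] = (0.0017)·(0.0011) = 1.87e-6
ΔG = RT ln(Q/Keq) = (8.314 J mol⁻¹ K⁻¹)(550 K) × ln(1.87e-6/7.1e-6)
   = (4.573 kJ/mol)(-1.334) = -6.10 kJ/mol
ΔG < 0, so the forward reaction is spontaneous (proceeds forward).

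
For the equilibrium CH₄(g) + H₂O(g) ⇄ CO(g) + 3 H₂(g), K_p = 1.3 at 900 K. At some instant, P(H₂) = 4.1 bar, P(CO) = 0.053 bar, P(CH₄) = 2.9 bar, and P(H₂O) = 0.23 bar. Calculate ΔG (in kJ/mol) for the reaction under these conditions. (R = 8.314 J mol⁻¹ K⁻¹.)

Q_p = P(CO)·P(H₂)³ / (P(CH₄)·P(H₂O)) = (0.053)·(4.1)³ / ((2.9)·(0.23)) = 5.48
ΔG = RT ln(Q_p/K_p) = (8.314 J mol⁻¹ K⁻¹)(900 K) × ln(5.48/1.3)
   = (7.483 kJ/mol)(1.439) = 10.8 kJ/mol
ΔG > 0, so the forward reaction is non-spontaneous (proceeds in reverse).

ΔG = 10.8 kJ/mol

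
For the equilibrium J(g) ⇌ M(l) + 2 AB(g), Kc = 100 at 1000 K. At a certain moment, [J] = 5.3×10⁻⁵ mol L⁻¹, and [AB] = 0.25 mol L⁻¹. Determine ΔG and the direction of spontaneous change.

(M is a pure liquid — omitted from Qc.)
Qc = [AB]² / [J] = (0.25)² / (5.3×10⁻⁵) = 1180
ΔG = RT ln(Qc/Kc) = (8.314 J mol⁻¹ K⁻¹)(1000 K) × ln(1180/100)
   = (8.314 kJ/mol)(2.468) = 20.5 kJ/mol
ΔG > 0, so the forward reaction is non-spontaneous (proceeds in reverse).

ΔG = 20.5 kJ/mol; the forward reaction is non-spontaneous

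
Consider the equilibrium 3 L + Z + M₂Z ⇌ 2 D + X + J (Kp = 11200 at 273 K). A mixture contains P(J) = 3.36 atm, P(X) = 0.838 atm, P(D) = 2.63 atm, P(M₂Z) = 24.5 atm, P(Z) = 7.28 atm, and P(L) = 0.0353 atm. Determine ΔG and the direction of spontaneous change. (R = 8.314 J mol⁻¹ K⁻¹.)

ΔG = -3.42 kJ/mol; the forward reaction is spontaneous

Qp = P(D)²·P(X)·P(J) / (P(L)³·P(Z)·P(M₂Z)) = (2.63)²·(0.838)·(3.36) / ((0.0353)³·(7.28)·(24.5)) = 2480
ΔG = RT ln(Qp/Kp) = (8.314 J mol⁻¹ K⁻¹)(273 K) × ln(2480/11200)
   = (2.270 kJ/mol)(-1.508) = -3.42 kJ/mol
ΔG < 0, so the forward reaction is spontaneous (proceeds forward).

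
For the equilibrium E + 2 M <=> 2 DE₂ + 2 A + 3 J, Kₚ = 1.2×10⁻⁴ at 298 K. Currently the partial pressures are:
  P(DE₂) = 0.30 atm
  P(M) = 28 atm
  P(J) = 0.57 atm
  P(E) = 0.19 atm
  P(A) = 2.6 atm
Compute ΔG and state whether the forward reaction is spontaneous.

ΔG = 4.56 kJ/mol; the forward reaction is non-spontaneous

Qₚ = P(DE₂)²·P(A)²·P(J)³ / (P(E)·P(M)²) = (0.30)²·(2.6)²·(0.57)³ / ((0.19)·(28)²) = 7.56×10⁻⁴
ΔG = RT ln(Qₚ/Kₚ) = (8.314 J mol⁻¹ K⁻¹)(298 K) × ln(7.56×10⁻⁴/1.2×10⁻⁴)
   = (2.478 kJ/mol)(1.841) = 4.56 kJ/mol
ΔG > 0, so the forward reaction is non-spontaneous (proceeds in reverse).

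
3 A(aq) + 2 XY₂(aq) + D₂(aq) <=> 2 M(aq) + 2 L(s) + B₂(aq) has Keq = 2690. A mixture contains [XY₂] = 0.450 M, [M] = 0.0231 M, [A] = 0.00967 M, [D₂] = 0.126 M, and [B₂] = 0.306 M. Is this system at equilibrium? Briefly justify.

(L is a pure solid — omitted from Q.)
Q = [M]²·[B₂] / ([A]³·[XY₂]²·[D₂]) = (0.0231)²·(0.306) / ((0.00967)³·(0.450)²·(0.126)) = 7080
Q = 7080 > Keq = 2690: net reverse reaction.

no; Q > K, reaction proceeds in reverse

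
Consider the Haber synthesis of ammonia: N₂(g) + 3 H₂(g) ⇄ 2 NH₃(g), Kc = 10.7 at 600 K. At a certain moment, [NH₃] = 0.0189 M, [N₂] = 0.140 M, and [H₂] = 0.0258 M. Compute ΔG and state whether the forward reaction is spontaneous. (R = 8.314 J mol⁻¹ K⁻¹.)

ΔG = 13.1 kJ/mol; the forward reaction is non-spontaneous

Qc = [NH₃]² / ([N₂]·[H₂]³) = (0.0189)² / ((0.140)·(0.0258)³) = 149
ΔG = RT ln(Qc/Kc) = (8.314 J mol⁻¹ K⁻¹)(600 K) × ln(149/10.7)
   = (4.988 kJ/mol)(2.634) = 13.1 kJ/mol
ΔG > 0, so the forward reaction is non-spontaneous (proceeds in reverse).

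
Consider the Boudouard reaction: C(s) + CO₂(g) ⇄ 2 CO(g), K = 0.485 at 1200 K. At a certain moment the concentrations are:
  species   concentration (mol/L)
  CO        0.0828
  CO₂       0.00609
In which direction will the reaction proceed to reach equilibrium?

(C is a pure solid — omitted from Q.)
Q = [CO]² / [CO₂] = (0.0828)² / (0.00609) = 1.13
Q = 1.13 > K = 0.485, so the reverse reaction proceeds.

toward reactants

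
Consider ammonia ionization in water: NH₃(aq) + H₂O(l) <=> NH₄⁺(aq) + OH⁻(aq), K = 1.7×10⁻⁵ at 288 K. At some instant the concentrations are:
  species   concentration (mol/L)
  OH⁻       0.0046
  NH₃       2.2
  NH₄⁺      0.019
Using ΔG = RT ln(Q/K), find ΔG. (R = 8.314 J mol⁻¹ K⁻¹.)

(H₂O is a pure liquid — omitted from Q.)
Q = [NH₄⁺]·[OH⁻] / [NH₃] = (0.019)·(0.0046) / (2.2) = 3.97×10⁻⁵
ΔG = RT ln(Q/K) = (8.314 J mol⁻¹ K⁻¹)(288 K) × ln(3.97×10⁻⁵/1.7×10⁻⁵)
   = (2.394 kJ/mol)(0.8481) = 2.03 kJ/mol
ΔG > 0, so the forward reaction is non-spontaneous (proceeds in reverse).

ΔG = 2.03 kJ/mol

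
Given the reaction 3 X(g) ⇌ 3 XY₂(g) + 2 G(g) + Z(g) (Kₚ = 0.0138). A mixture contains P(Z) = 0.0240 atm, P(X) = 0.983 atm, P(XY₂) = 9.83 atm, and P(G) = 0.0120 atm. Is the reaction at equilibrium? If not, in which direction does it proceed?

Qₚ = P(XY₂)³·P(G)²·P(Z) / P(X)³ = (9.83)³·(0.0120)²·(0.0240) / (0.983)³ = 0.00346
Qₚ = 0.00346 < Kₚ = 0.0138, so the forward reaction proceeds.

forward (toward products)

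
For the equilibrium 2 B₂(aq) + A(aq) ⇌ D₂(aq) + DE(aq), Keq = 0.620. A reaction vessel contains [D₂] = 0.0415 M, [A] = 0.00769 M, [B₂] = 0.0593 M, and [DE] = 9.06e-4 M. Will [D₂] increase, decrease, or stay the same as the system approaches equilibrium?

Q = [D₂]·[DE] / ([B₂]²·[A]) = (0.0415)·(9.06e-4) / ((0.0593)²·(0.00769)) = 1.39
Q = 1.39 > Keq = 0.620: net reverse reaction.
D₂ is a product, so it decreases.

decrease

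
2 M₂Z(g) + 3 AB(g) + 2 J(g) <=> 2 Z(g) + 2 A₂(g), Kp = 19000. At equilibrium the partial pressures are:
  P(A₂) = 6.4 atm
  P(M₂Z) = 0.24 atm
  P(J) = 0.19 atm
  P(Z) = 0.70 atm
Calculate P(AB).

At equilibrium, Kp = P(Z)²·P(A₂)² / (P(M₂Z)²·P(AB)³·P(J)²) = 19000.
(0.70)²·(6.4)² / ((0.24)²·(P(AB))³·(0.19)²) = 19000
P(AB)³ = 0.508 ⇒ P(AB) = 0.80 atm

P(AB) = 0.80 atm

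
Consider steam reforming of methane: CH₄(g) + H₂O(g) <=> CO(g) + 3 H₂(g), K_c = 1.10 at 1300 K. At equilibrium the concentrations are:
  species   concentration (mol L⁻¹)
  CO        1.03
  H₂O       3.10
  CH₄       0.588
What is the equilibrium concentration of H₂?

At equilibrium, K_c = [CO]·[H₂]³ / ([CH₄]·[H₂O]) = 1.10.
(1.03)·([H₂])³ / ((0.588)·(3.10)) = 1.10
[H₂]³ = 1.95 ⇒ [H₂] = 1.25 mol L⁻¹

[H₂] = 1.25 mol L⁻¹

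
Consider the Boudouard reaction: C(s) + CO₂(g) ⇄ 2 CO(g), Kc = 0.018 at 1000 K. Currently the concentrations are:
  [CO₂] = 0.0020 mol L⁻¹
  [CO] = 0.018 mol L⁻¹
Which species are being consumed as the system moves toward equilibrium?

CO (products)

(C is a pure solid — omitted from Qc.)
Qc = [CO]² / [CO₂] = (0.018)² / (0.0020) = 0.16
Qc = 0.16 > Kc = 0.018: net reverse reaction.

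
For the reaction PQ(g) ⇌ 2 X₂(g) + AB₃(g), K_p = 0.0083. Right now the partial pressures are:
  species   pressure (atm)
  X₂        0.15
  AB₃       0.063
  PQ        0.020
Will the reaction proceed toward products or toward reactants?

Q_p = P(X₂)²·P(AB₃) / P(PQ) = (0.15)²·(0.063) / (0.020) = 0.071
Q_p = 0.071 > K_p = 0.0083, so the reverse reaction proceeds.

to the left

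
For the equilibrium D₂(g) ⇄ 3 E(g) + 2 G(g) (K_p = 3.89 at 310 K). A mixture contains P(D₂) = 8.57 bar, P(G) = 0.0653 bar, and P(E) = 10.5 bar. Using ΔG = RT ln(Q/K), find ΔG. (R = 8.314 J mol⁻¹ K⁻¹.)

Q_p = P(E)³·P(G)² / P(D₂) = (10.5)³·(0.0653)² / (8.57) = 0.576
ΔG = RT ln(Q_p/K_p) = (8.314 J mol⁻¹ K⁻¹)(310 K) × ln(0.576/3.89)
   = (2.577 kJ/mol)(-1.910) = -4.92 kJ/mol
ΔG < 0, so the forward reaction is spontaneous (proceeds forward).

ΔG = -4.92 kJ/mol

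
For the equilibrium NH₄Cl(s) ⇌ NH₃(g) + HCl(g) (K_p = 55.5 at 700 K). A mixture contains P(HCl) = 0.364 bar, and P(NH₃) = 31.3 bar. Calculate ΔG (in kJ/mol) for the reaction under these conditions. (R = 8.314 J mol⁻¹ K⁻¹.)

(NH₄Cl is a pure solid — omitted from Q_p.)
Q_p = P(NH₃)·P(HCl) = (31.3)·(0.364) = 11.4
ΔG = RT ln(Q_p/K_p) = (8.314 J mol⁻¹ K⁻¹)(700 K) × ln(11.4/55.5)
   = (5.820 kJ/mol)(-1.583) = -9.21 kJ/mol
ΔG < 0, so the forward reaction is spontaneous (proceeds forward).

ΔG = -9.21 kJ/mol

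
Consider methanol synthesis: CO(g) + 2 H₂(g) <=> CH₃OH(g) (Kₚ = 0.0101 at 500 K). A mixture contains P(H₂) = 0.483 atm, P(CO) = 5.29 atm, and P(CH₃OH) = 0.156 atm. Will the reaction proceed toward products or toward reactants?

toward reactants

Qₚ = P(CH₃OH) / (P(CO)·P(H₂)²) = (0.156) / ((5.29)·(0.483)²) = 0.126
Qₚ = 0.126 > Kₚ = 0.0101, so the reverse reaction proceeds.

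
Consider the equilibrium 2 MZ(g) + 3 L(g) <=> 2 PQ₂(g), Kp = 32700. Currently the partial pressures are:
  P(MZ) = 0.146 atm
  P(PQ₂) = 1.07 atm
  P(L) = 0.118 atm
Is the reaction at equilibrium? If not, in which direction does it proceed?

no net change (already at equilibrium)

Qp = P(PQ₂)² / (P(MZ)²·P(L)³) = (1.07)² / ((0.146)²·(0.118)³) = 32700
Qp = 32700 = Kp, so the system is already at equilibrium.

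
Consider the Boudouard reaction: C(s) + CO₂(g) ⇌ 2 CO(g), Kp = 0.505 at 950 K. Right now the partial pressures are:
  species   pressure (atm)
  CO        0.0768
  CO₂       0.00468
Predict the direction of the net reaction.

(C is a pure solid — omitted from Qp.)
Qp = P(CO)² / P(CO₂) = (0.0768)² / (0.00468) = 1.26
Qp = 1.26 > Kp = 0.505, so the reverse reaction proceeds.

to the left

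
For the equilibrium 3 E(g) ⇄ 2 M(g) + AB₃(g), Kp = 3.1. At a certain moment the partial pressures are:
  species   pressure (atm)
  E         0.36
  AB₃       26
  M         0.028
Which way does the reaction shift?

Qp = P(M)²·P(AB₃) / P(E)³ = (0.028)²·(26) / (0.36)³ = 0.44
Qp = 0.44 < Kp = 3.1, so the forward reaction proceeds.

forward (toward products)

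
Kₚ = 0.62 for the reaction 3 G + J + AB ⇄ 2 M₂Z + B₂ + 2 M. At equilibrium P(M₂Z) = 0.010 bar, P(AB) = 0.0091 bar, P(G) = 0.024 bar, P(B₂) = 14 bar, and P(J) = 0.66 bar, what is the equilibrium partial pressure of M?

At equilibrium, Kₚ = P(M₂Z)²·P(B₂)·P(M)² / (P(G)³·P(J)·P(AB)) = 0.62.
(0.010)²·(14)·(P(M))² / ((0.024)³·(0.66)·(0.0091)) = 0.62
P(M)² = 3.68×10⁻⁵ ⇒ P(M) = 0.0061 bar

P(M) = 0.0061 bar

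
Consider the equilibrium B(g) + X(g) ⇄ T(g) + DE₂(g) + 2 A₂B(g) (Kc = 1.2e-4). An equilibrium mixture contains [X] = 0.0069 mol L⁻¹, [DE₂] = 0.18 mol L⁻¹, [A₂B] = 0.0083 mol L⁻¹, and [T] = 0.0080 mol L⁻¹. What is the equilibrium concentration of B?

At equilibrium, Kc = [T]·[DE₂]·[A₂B]² / ([B]·[X]) = 1.2e-4.
(0.0080)·(0.18)·(0.0083)² / (([B])·(0.0069)) = 1.2e-4
[B] = 0.120 = 0.12 mol L⁻¹

[B] = 0.12 mol L⁻¹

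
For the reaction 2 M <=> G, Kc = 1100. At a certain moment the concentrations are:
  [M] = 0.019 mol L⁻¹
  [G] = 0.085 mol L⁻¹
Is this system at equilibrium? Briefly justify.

no; Q < K, reaction proceeds forward

Qc = [G] / [M]² = (0.085) / (0.019)² = 240
Qc = 240 < Kc = 1100: net forward reaction.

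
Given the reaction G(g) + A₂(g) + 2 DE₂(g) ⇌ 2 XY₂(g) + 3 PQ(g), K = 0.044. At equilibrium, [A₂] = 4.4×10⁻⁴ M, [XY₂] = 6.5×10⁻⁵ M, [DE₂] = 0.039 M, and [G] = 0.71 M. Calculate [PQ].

[PQ] = 1.7 M

At equilibrium, K = [XY₂]²·[PQ]³ / ([G]·[A₂]·[DE₂]²) = 0.044.
(6.5×10⁻⁵)²·([PQ])³ / ((0.71)·(4.4×10⁻⁴)·(0.039)²) = 0.044
[PQ]³ = 4.95 ⇒ [PQ] = 1.7 M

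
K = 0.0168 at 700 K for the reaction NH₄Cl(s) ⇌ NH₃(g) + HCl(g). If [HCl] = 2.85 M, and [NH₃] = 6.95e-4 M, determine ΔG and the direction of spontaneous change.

(NH₄Cl is a pure solid — omitted from Q.)
Q = [NH₃]·[HCl] = (6.95e-4)·(2.85) = 0.00198
ΔG = RT ln(Q/K) = (8.314 J mol⁻¹ K⁻¹)(700 K) × ln(0.00198/0.0168)
   = (5.820 kJ/mol)(-2.138) = -12.4 kJ/mol
ΔG < 0, so the forward reaction is spontaneous (proceeds forward).

ΔG = -12.4 kJ/mol; the forward reaction is spontaneous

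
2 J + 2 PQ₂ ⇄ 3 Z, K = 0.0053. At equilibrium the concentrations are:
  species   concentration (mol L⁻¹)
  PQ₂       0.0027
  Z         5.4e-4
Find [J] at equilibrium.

At equilibrium, K = [Z]³ / ([J]²·[PQ₂]²) = 0.0053.
(5.4e-4)³ / (([J])²·(0.0027)²) = 0.0053
[J]² = 0.00408 ⇒ [J] = 0.064 mol L⁻¹

[J] = 0.064 mol L⁻¹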